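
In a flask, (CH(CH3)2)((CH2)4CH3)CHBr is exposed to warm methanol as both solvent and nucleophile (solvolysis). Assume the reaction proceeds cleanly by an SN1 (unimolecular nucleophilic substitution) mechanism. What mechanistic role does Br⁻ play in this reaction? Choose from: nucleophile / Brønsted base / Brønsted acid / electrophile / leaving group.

Step 1: Rate-determining heterolysis of the C–Br bond gives Br⁻ and a secondary carbocation.
Br⁻ departs with both electrons of the breaking σ-bond — that is the definition of a leaving group.

leaving group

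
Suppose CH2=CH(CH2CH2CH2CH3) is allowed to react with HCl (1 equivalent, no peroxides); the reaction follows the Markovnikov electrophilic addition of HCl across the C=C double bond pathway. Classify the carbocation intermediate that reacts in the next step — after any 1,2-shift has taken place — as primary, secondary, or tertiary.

secondary

Step 1: The π electrons of the C=C bond attack a proton of HCl; Markovnikov addition places the new C–H on the less-substituted alkene carbon, so the positive charge ends up on the more-substituted carbon — a secondary carbocation. The H–Cl bond breaks heterolytically, releasing Cl⁻.
No single 1,2-shift to an adjacent carbon would give a more-substituted cation, so no rearrangement occurs.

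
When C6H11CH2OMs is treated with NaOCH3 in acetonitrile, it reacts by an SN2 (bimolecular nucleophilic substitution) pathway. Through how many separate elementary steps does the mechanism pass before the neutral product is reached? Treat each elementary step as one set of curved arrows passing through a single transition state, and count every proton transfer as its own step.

1

Step 1: CH3O⁻ attacks the back face of the α-carbon while MsO⁻ departs with the C–O bonding pair — a single concerted displacement through a pentacoordinate transition state.
Total: 1 elementary step.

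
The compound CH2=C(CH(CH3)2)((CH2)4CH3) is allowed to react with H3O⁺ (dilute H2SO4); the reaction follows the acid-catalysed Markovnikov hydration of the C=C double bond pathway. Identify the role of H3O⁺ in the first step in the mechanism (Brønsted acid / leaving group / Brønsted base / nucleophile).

Step 1: Protonation of the alkene by H3O⁺: the π bond acts as the nucleophile and picks up H⁺, giving the more stable (Markovnikov) tertiary carbocation. H2O is released.
H3O⁺ in the first step donates a proton in a proton-transfer step — a Brønsted acid.

Brønsted acid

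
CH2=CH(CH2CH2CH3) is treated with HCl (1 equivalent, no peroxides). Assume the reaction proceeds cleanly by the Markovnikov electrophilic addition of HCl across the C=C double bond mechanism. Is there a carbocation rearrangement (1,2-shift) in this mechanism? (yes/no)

The first-formed carbocation is secondary.
No single 1,2-shift to an adjacent carbon would produce a more-substituted cation than the one already present, so no rearrangement occurs.

no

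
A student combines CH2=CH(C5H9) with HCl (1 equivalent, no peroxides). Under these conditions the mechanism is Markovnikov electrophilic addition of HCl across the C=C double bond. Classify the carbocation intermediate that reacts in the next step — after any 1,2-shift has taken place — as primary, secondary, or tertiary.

tertiary

Step 1: Protonation of the alkene by HCl: the π bond acts as the nucleophile and picks up H⁺, giving the more stable (Markovnikov) secondary carbocation. The H–Cl bond breaks heterolytically, releasing Cl⁻.
Step 2: A hydride (H with its bonding pair) migrates from the adjacent cyclopentyl carbon to the cationic centre — a 1,2-hydride shift — upgrading the secondary cation to a tertiary one.
The cation rearranges from secondary to tertiary via a 1,2-hydride shift from the adjacent cyclopentyl carbon; the tertiary cation is what reacts next.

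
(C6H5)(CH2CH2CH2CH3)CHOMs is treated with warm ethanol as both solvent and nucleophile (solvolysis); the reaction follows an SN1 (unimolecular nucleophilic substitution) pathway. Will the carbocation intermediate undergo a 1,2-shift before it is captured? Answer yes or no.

no

The first-formed carbocation is secondary.
No single 1,2-shift to an adjacent carbon would produce a more-substituted cation than the one already present, so no rearrangement occurs.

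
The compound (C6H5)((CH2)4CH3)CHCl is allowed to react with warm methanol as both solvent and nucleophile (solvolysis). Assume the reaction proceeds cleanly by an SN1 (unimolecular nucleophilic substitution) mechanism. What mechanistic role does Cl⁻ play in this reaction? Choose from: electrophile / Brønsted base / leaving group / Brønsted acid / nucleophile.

Step 1: Rate-determining heterolysis of the C–Cl bond gives Cl⁻ and a secondary carbocation.
Cl⁻ departs with both electrons of the breaking σ-bond — that is the definition of a leaving group.

leaving group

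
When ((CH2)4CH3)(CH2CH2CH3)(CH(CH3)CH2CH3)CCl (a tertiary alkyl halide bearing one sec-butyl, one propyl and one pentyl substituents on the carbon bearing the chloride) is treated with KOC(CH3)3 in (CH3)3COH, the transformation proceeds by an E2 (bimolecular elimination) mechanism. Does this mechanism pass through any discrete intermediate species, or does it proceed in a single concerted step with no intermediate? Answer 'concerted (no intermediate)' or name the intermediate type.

concerted (no intermediate)

In one step, (CH3)3CO⁻ pulls off a β-proton, the C–Cl bond cleaves, and a C=C double bond forms between the α- and β-carbons (E2, anti elimination).
All bond changes occur in one transition state; no discrete intermediate is formed.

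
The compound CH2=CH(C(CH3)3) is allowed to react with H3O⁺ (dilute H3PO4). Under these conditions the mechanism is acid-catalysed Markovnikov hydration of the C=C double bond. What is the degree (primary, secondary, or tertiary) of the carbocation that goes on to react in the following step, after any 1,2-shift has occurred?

tertiary

Step 1: Protonation of the alkene by H3O⁺: the π bond acts as the nucleophile and picks up H⁺, giving the more stable (Markovnikov) secondary carbocation. H2O is released.
Step 2: A 1,2-methyl shift from the adjacent tert-butyl carbon moves the positive charge from the secondary centre to an adjacent carbon, generating a more stable tertiary carbocation.
The cation rearranges from secondary to tertiary via a 1,2-methyl shift from the adjacent tert-butyl carbon; the tertiary cation is what reacts next.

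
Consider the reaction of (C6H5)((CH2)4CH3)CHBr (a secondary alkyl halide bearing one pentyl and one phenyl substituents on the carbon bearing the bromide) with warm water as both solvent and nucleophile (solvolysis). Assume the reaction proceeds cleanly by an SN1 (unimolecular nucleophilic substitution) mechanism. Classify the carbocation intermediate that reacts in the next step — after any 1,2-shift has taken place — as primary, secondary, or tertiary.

secondary

Step 1: Ionisation: the C–Br σ-bond cleaves heterolytically; both bonding electrons depart with Br⁻, leaving a secondary carbocation at the α-carbon.
No single 1,2-shift to an adjacent carbon would give a more-substituted cation, so no rearrangement occurs.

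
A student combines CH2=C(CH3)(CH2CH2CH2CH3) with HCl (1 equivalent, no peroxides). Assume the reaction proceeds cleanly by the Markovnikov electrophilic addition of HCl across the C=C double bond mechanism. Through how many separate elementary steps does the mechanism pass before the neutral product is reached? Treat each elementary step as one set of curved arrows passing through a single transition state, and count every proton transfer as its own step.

Step 1: Protonation of the alkene by HCl: the π bond acts as the nucleophile and picks up H⁺, giving the more stable (Markovnikov) tertiary carbocation. The H–Cl bond breaks heterolytically, releasing Cl⁻.
(No 1,2-shift: no single shift to an adjacent carbon would give a more stable cation.)
Step 2: The Cl⁻ anion donates a lone pair to the carbocation, forming the new C–Cl σ-bond and giving the neutral alkyl halide.
Total: 2 elementary steps.

2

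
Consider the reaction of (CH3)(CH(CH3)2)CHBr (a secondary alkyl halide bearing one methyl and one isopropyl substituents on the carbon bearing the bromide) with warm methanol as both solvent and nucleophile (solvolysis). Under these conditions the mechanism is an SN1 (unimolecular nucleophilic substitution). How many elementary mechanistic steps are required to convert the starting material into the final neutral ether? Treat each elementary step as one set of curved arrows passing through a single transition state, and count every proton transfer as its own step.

4

Step 1: The C–Br bond breaks with both electrons going to the bromide; Br⁻ leaves and a secondary carbocation remains.
Step 2: A hydride (H with its bonding pair) migrates from the adjacent isopropyl carbon to the cationic centre — a 1,2-hydride shift — upgrading the secondary cation to a tertiary one.
Step 3: CH3OH donates an oxygen lone pair into the empty p orbital of the cation, giving a protonated ether (an oxonium ion).
Step 4: A second solvent molecule removes the proton on oxygen, giving the neutral ether product.
Total: 4 elementary steps.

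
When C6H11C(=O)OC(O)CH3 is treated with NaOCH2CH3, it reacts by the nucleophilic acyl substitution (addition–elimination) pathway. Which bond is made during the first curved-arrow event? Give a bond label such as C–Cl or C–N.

C–O

Step 1: Nucleophilic addition of CH3CH2O⁻ to the acyl carbon breaks the π(C=O) bond and yields a tetrahedral, anionic intermediate.
The bond formed in this step is the C–O bond.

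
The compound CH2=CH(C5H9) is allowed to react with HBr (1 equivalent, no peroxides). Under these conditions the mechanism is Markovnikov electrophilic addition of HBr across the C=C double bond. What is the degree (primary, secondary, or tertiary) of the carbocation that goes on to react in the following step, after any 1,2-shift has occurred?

Step 1: Protonation of the alkene by HBr: the π bond acts as the nucleophile and picks up H⁺, giving the more stable (Markovnikov) secondary carbocation. The H–Br bond breaks heterolytically, releasing Br⁻.
Step 2: Carbocation rearrangement: a 1,2-hydride shift from the adjacent cyclopentyl carbon converts the initially-formed secondary cation into the more stable tertiary cation.
The cation rearranges from secondary to tertiary via a 1,2-hydride shift from the adjacent cyclopentyl carbon; the tertiary cation is what reacts next.

tertiary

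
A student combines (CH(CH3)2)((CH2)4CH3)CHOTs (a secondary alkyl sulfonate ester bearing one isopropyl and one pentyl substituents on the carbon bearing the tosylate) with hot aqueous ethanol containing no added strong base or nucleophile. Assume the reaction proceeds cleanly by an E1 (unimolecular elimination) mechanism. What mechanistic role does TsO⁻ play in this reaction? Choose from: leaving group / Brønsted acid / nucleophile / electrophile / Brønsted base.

leaving group

Step 1: Unassisted departure of TsO⁻ (taking the C–O bonding pair) generates a secondary carbocation.
TsO⁻ departs with both electrons of the breaking σ-bond — that is the definition of a leaving group.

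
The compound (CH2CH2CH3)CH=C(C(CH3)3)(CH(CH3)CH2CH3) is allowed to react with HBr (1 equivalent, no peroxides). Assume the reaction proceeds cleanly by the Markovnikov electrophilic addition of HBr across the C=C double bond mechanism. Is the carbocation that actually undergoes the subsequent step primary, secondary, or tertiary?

tertiary

Step 1: Protonation of the alkene by HBr: the π bond acts as the nucleophile and picks up H⁺, giving the more stable (Markovnikov) tertiary carbocation. The H–Br bond breaks heterolytically, releasing Br⁻.
No single 1,2-shift to an adjacent carbon would give a more-substituted cation, so no rearrangement occurs.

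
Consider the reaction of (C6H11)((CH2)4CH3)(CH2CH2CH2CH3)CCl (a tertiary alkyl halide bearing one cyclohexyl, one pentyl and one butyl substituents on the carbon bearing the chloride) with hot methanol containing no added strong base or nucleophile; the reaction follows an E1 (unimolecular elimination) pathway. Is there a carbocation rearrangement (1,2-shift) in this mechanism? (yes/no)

no

The first-formed carbocation is tertiary.
No single 1,2-shift to an adjacent carbon would produce a more-substituted cation than the one already present, so no rearrangement occurs.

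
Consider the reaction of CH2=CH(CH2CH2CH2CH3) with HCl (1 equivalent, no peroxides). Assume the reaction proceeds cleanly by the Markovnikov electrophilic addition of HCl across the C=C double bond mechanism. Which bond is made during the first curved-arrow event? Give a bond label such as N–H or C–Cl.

C–H

Step 1: The π electrons of the C=C bond attack a proton of HCl; Markovnikov addition places the new C–H on the less-substituted alkene carbon, so the positive charge ends up on the more-substituted carbon — a secondary carbocation. The H–Cl bond breaks heterolytically, releasing Cl⁻.
The bond formed in this step is the C–H bond.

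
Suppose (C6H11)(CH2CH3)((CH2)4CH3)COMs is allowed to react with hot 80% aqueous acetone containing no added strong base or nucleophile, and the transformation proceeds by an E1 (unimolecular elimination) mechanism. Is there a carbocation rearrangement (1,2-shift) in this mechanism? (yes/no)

The first-formed carbocation is tertiary.
No single 1,2-shift to an adjacent carbon would produce a more-substituted cation than the one already present, so no rearrangement occurs.

no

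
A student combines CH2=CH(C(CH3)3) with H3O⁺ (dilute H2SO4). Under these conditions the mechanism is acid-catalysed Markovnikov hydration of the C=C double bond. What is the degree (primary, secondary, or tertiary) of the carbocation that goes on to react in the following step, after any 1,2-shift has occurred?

Step 1: Electrophilic addition begins with the π(C=C) electrons forming a bond to the proton of H3O⁺. Following Markovnikov's rule, the resulting cation is secondary. H2O is released.
Step 2: A 1,2-methyl shift from the adjacent tert-butyl carbon moves the positive charge from the secondary centre to an adjacent carbon, generating a more stable tertiary carbocation.
The cation rearranges from secondary to tertiary via a 1,2-methyl shift from the adjacent tert-butyl carbon; the tertiary cation is what reacts next.

tertiary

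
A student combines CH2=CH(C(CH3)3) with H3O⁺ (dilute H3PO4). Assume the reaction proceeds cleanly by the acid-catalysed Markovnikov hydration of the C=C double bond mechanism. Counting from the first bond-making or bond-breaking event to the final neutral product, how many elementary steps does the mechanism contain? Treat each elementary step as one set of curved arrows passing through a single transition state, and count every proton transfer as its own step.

Step 1: Electrophilic addition begins with the π(C=C) electrons forming a bond to the proton of H3O⁺. Following Markovnikov's rule, the resulting cation is secondary. H2O is released.
Step 2: Carbocation rearrangement: a 1,2-methyl shift from the adjacent tert-butyl carbon converts the initially-formed secondary cation into the more stable tertiary cation.
Step 3: Nucleophilic capture of the cation by H2O produces the protonated alcohol (an oxonium ion).
Step 4: Deprotonation of the oxonium ion by a water molecule delivers the neutral alcohol and regenerates the acid catalyst.
Total: 4 elementary steps.

4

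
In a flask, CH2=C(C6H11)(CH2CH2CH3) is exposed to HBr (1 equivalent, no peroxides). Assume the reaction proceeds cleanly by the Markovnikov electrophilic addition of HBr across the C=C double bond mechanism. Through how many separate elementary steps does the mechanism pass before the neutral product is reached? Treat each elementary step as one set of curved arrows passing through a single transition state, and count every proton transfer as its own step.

2

Step 1: Protonation of the alkene by HBr: the π bond acts as the nucleophile and picks up H⁺, giving the more stable (Markovnikov) tertiary carbocation. The H–Br bond breaks heterolytically, releasing Br⁻.
(No 1,2-shift: no single shift to an adjacent carbon would give a more stable cation.)
Step 2: Br⁻ captures the cation: a lone pair on Br⁻ fills the empty p orbital, producing the alkyl halide product.
Total: 2 elementary steps.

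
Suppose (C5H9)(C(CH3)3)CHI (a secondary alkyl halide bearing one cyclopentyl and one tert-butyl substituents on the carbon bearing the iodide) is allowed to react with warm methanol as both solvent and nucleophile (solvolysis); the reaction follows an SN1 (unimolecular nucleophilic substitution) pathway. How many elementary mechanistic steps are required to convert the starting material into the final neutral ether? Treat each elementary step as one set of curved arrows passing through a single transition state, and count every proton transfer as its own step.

Step 1: Ionisation: the C–I σ-bond cleaves heterolytically; both bonding electrons depart with I⁻, leaving a secondary carbocation at the α-carbon.
Step 2: Carbocation rearrangement: a 1,2-hydride shift from the adjacent cyclopentyl carbon converts the initially-formed secondary cation into the more stable tertiary cation.
Step 3: Nucleophilic capture: the oxygen of CH3OH bonds to the cationic carbon, producing an oxonium-ion intermediate.
Step 4: Deprotonation of the oxonium oxygen by solvent methanol yields the neutral ether.
Total: 4 elementary steps.

4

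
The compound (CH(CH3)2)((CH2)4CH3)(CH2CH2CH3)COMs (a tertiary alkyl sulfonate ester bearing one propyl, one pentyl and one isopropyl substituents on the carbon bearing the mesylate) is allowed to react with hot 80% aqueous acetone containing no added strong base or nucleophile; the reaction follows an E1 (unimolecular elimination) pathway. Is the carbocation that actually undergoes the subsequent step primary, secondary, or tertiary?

Step 1: Unassisted departure of MsO⁻ (taking the C–O bonding pair) generates a tertiary carbocation.
No single 1,2-shift to an adjacent carbon would give a more-substituted cation, so no rearrangement occurs.

tertiary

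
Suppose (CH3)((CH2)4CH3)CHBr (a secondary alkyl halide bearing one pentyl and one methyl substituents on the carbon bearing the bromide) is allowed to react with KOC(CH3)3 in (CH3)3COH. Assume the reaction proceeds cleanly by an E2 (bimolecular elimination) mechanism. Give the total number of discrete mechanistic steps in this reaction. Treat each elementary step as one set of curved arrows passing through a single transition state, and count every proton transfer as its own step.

1

Step 1: The strong base (CH3)3CO⁻ removes a β-hydrogen; in the same concerted event the electrons of the breaking C–H bond form the new π(C=C) bond and the C–Br σ-bond breaks, expelling Br⁻. Anti-periplanar geometry; one transition state.
Total: 1 elementary step.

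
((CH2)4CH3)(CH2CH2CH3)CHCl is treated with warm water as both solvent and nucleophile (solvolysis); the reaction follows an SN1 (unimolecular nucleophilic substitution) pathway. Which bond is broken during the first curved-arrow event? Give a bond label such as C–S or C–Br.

C–Cl

Step 1: Ionisation: the C–Cl σ-bond cleaves heterolytically; both bonding electrons depart with Cl⁻, leaving a secondary carbocation at the α-carbon.
The bond broken in this step is the C–Cl bond.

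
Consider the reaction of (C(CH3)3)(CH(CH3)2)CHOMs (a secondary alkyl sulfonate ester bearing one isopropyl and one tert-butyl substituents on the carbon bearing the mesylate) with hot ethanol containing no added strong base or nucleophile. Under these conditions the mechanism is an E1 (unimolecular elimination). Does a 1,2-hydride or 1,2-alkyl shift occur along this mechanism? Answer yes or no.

The first-formed carbocation is secondary.
The adjacent isopropyl carbon already bears 2 other carbon substituents and has a hydrogen to migrate; after a 1,2-hydride shift from that carbon the positive charge sits on a tertiary centre.
Tertiary is more stable than secondary, so the shift occurs.

yes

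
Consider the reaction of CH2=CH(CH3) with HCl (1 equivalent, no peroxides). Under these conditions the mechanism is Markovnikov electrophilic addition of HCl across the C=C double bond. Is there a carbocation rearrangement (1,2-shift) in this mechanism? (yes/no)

The first-formed carbocation is secondary.
No single 1,2-shift to an adjacent carbon would produce a more-substituted cation than the one already present, so no rearrangement occurs.

no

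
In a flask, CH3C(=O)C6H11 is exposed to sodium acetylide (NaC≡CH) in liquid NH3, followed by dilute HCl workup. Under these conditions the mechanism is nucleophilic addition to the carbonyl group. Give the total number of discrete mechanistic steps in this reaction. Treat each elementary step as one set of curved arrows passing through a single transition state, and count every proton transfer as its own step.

2

Step 1: A lone pair / filled orbital on HC≡C⁻ attacks the electrophilic carbonyl carbon; the π(C=O) electrons shift onto oxygen, producing a tetrahedral alkoxide intermediate.
Step 2: Protonation of the alkoxide by dilute HCl workup furnishes a propargyl alcohol.
Total: 2 elementary steps.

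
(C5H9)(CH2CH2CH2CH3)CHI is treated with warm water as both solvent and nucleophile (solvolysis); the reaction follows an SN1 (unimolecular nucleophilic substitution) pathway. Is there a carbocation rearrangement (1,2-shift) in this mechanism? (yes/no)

yes

The first-formed carbocation is secondary.
The adjacent cyclopentyl carbon already bears 2 other carbon substituents and has a hydrogen to migrate; after a 1,2-hydride shift from that carbon the positive charge sits on a tertiary centre.
Tertiary is more stable than secondary, so the shift occurs.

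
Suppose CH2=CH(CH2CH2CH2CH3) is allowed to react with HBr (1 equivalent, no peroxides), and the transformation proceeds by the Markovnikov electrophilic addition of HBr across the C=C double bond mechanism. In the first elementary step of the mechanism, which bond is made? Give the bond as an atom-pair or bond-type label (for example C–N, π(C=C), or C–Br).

C–H

Step 1: Protonation of the alkene by HBr: the π bond acts as the nucleophile and picks up H⁺, giving the more stable (Markovnikov) secondary carbocation. The H–Br bond breaks heterolytically, releasing Br⁻.
The bond formed in this step is the C–H bond.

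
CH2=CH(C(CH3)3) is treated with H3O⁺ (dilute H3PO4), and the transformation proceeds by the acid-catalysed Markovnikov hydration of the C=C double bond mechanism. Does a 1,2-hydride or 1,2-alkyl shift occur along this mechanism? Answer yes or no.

The first-formed carbocation is secondary.
The adjacent tert-butyl carbon has no hydrogen but bears methyl groups; migration of one methyl with its bonding pair (a 1,2-methyl shift) places the charge on a tertiary centre.
Tertiary is more stable than secondary, so the shift occurs.

yes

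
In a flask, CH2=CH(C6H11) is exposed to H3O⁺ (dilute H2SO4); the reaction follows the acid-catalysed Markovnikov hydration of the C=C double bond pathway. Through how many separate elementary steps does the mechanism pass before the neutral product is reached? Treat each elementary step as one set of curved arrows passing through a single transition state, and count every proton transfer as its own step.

4

Step 1: Electrophilic addition begins with the π(C=C) electrons forming a bond to the proton of H3O⁺. Following Markovnikov's rule, the resulting cation is secondary. H2O is released.
Step 2: Carbocation rearrangement: a 1,2-hydride shift from the adjacent cyclohexyl carbon converts the initially-formed secondary cation into the more stable tertiary cation.
Step 3: Nucleophilic capture of the cation by H2O produces the protonated alcohol (an oxonium ion).
Step 4: Deprotonation of the oxonium ion by a water molecule delivers the neutral alcohol and regenerates the acid catalyst.
Total: 4 elementary steps.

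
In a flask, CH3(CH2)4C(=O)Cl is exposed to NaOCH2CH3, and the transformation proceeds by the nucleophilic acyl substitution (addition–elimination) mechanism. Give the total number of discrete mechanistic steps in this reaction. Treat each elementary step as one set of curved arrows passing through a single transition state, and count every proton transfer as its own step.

2

Step 1: A lone pair on the O of CH3CH2O⁻ attacks the electrophilic acyl carbon; the π(C=O) electrons move onto oxygen, giving a tetrahedral intermediate.
Step 2: An oxygen lone pair re-forms the C=O π bond as the C–Cl σ-bond breaks; Cl⁻ is expelled.
Total: 2 elementary steps.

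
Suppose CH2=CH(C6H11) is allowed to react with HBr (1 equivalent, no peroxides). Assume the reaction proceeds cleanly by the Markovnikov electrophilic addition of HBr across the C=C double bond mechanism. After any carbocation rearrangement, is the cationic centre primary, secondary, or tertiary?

tertiary

Step 1: The π electrons of the C=C bond attack a proton of HBr; Markovnikov addition places the new C–H on the less-substituted alkene carbon, so the positive charge ends up on the more-substituted carbon — a secondary carbocation. The H–Br bond breaks heterolytically, releasing Br⁻.
Step 2: A hydride (H with its bonding pair) migrates from the adjacent cyclohexyl carbon to the cationic centre — a 1,2-hydride shift — upgrading the secondary cation to a tertiary one.
The cation rearranges from secondary to tertiary via a 1,2-hydride shift from the adjacent cyclohexyl carbon; the tertiary cation is what reacts next.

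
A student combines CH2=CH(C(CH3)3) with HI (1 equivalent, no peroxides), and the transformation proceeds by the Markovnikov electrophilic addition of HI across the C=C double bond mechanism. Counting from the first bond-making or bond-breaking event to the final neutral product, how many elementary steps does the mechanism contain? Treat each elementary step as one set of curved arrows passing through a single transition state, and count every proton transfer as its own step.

Step 1: The π electrons of the C=C bond attack a proton of HI; Markovnikov addition places the new C–H on the less-substituted alkene carbon, so the positive charge ends up on the more-substituted carbon — a secondary carbocation. The H–I bond breaks heterolytically, releasing I⁻.
Step 2: A 1,2-methyl shift from the adjacent tert-butyl carbon moves the positive charge from the secondary centre to an adjacent carbon, generating a more stable tertiary carbocation.
Step 3: Nucleophilic attack by I⁻ on the carbocation completes the addition, giving R–I.
Total: 3 elementary steps.

3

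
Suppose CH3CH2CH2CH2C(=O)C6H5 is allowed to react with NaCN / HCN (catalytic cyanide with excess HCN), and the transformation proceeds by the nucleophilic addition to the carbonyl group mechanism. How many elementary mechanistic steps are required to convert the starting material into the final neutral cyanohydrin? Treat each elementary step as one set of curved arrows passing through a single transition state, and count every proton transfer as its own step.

2

Step 1: Nucleophilic addition: CN⁻ adds to the carbonyl carbon, pushing the π(C=O) electron pair onto oxygen and giving a tetrahedral alkoxide.
Step 2: The alkoxide oxygen removes a proton from HCN present in the mixture, giving a cyanohydrin and regenerating CN⁻.
Total: 2 elementary steps.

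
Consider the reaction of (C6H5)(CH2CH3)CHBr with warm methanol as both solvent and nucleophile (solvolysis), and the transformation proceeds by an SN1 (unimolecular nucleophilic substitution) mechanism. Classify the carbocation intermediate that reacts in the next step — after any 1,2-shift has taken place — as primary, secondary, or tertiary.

secondary

Step 1: Ionisation: the C–Br σ-bond cleaves heterolytically; both bonding electrons depart with Br⁻, leaving a secondary carbocation at the α-carbon.
No single 1,2-shift to an adjacent carbon would give a more-substituted cation, so no rearrangement occurs.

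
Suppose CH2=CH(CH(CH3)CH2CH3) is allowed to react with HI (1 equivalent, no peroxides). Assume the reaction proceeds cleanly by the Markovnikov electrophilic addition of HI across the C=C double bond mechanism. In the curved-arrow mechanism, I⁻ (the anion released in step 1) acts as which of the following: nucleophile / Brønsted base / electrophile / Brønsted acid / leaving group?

nucleophile

Step 3: The I⁻ anion donates a lone pair to the carbocation, forming the new C–I σ-bond and giving the neutral alkyl halide.
I⁻ (the anion released in step 1) donates an electron pair to form a new σ-bond to carbon — it is the nucleophile.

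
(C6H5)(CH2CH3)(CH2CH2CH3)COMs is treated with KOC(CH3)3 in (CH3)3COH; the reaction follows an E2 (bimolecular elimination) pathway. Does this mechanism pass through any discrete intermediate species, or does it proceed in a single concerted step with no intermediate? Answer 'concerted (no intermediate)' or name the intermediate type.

concerted (no intermediate)

The strong base (CH3)3CO⁻ removes a β-hydrogen; in the same concerted event the electrons of the breaking C–H bond form the new π(C=C) bond and the C–O σ-bond breaks, expelling MsO⁻. Anti-periplanar geometry; one transition state.
All bond changes occur in one transition state; no discrete intermediate is formed.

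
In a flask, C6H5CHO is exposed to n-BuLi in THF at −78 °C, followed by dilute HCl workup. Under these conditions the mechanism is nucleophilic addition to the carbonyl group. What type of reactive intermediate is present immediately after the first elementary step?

Step 1: the carbanion-like carbon of n-BuLi attacks the sp² carbonyl carbon; the C=O π bond breaks and the electrons end up as a lone pair on the alkoxide oxygen of the tetrahedral intermediate.
After step 1 the species present is a tetrahedral alkoxide intermediate.

tetrahedral alkoxide intermediate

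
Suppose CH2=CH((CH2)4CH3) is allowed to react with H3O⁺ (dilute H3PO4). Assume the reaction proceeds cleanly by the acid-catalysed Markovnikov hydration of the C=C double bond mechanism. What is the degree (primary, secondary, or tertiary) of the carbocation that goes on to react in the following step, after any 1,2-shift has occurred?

Step 1: The π electrons of the C=C bond attack a proton of H3O⁺; Markovnikov addition places the new C–H on the less-substituted alkene carbon, so the positive charge ends up on the more-substituted carbon — a secondary carbocation. H2O is released.
No single 1,2-shift to an adjacent carbon would give a more-substituted cation, so no rearrangement occurs.

secondary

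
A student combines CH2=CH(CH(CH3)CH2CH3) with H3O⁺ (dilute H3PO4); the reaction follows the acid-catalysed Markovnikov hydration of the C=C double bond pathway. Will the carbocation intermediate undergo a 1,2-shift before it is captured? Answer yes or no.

yes

The first-formed carbocation is secondary.
The adjacent sec-butyl carbon already bears 2 other carbon substituents and has a hydrogen to migrate; after a 1,2-hydride shift from that carbon the positive charge sits on a tertiary centre.
Tertiary is more stable than secondary, so the shift occurs.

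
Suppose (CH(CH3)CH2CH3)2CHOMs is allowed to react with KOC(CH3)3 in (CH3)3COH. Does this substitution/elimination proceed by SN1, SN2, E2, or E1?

Conditions: a strong/bulky base with a secondary substrate bearing a β-hydrogen.
These conditions are the textbook signature of the E2 pathway.
A strong (often hindered) base removes a β-H in concert with loss of the leaving group — bimolecular elimination.

E2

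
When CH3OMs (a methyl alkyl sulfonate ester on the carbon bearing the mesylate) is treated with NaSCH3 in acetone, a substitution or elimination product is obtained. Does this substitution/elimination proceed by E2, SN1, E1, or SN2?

Conditions: a methyl substrate with a strong nucleophile in the polar aprotic solvent acetone.
These conditions are the textbook signature of the SN2 pathway.
An unhindered substrate with a strong nucleophile in a polar aprotic solvent favours one-step backside displacement.

SN2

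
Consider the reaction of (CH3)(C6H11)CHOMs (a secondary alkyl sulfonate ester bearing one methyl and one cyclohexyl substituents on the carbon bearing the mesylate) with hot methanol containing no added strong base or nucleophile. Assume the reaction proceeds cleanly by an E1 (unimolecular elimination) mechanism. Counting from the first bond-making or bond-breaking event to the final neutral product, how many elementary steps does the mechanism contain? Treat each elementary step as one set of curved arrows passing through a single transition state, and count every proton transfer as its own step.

3

Step 1: Unassisted departure of MsO⁻ (taking the C–O bonding pair) generates a secondary carbocation.
Step 2: A 1,2-hydride shift from the adjacent cyclohexyl carbon moves the positive charge from the secondary centre to an adjacent carbon, generating a more stable tertiary carbocation.
Step 3: A weak base (a methanol molecule from the solvent) removes a proton from a carbon adjacent to the cationic centre; the electrons of that C–H bond become the new π(C=C) bond, giving the alkene.
Total: 3 elementary steps.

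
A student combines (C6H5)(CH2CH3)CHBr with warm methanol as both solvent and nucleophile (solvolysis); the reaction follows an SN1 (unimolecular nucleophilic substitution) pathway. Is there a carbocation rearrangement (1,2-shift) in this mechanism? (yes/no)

no

The first-formed carbocation is secondary.
No single 1,2-shift to an adjacent carbon would produce a more-substituted cation than the one already present, so no rearrangement occurs.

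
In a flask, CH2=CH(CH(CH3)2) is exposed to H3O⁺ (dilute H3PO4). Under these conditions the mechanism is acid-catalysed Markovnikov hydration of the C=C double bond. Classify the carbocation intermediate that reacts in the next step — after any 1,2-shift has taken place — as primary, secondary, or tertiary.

tertiary

Step 1: Electrophilic addition begins with the π(C=C) electrons forming a bond to the proton of H3O⁺. Following Markovnikov's rule, the resulting cation is secondary. H2O is released.
Step 2: Carbocation rearrangement: a 1,2-hydride shift from the adjacent isopropyl carbon converts the initially-formed secondary cation into the more stable tertiary cation.
The cation rearranges from secondary to tertiary via a 1,2-hydride shift from the adjacent isopropyl carbon; the tertiary cation is what reacts next.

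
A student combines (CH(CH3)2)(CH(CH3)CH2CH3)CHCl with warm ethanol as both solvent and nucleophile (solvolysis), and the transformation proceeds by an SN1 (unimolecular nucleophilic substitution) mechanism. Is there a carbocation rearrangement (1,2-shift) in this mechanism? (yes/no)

yes

The first-formed carbocation is secondary.
The adjacent isopropyl carbon already bears 2 other carbon substituents and has a hydrogen to migrate; after a 1,2-hydride shift from that carbon the positive charge sits on a tertiary centre.
Tertiary is more stable than secondary, so the shift occurs.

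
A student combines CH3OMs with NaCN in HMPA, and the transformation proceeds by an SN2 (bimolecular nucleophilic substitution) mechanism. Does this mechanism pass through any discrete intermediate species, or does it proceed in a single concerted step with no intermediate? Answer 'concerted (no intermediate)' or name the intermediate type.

concerted (no intermediate)

CN⁻ attacks the back face of the α-carbon while MsO⁻ departs with the C–O bonding pair — a single concerted displacement through a pentacoordinate transition state.
All bond changes occur in one transition state; no discrete intermediate is formed.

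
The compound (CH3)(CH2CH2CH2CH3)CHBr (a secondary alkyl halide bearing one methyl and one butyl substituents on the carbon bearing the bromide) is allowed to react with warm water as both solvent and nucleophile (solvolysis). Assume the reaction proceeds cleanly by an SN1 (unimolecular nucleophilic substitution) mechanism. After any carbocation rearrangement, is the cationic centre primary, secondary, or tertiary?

secondary

Step 1: The C–Br bond breaks with both electrons going to the bromide; Br⁻ leaves and a secondary carbocation remains.
No single 1,2-shift to an adjacent carbon would give a more-substituted cation, so no rearrangement occurs.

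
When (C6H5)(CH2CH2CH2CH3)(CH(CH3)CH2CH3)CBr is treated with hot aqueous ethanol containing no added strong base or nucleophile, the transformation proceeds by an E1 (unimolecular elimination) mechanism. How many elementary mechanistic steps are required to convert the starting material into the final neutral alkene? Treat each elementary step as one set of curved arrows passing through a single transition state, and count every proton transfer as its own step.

2

Step 1: The C–Br bond breaks with both electrons going to the bromide; Br⁻ leaves and a tertiary carbocation remains.
(No 1,2-shift: no single shift to an adjacent carbon would give a more stable cation.)
Step 2: Loss of a β-proton to a water (or ethanol) molecule of the solvent: the C–H bonding pair collapses toward the cationic carbon to form the C=C π bond, yielding the alkene.
Total: 2 elementary steps.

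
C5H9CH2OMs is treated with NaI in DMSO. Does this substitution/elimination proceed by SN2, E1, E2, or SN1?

SN2

Conditions: a primary substrate with a strong nucleophile in the polar aprotic solvent DMSO.
These conditions are the textbook signature of the SN2 pathway.
An unhindered substrate with a strong nucleophile in a polar aprotic solvent favours one-step backside displacement.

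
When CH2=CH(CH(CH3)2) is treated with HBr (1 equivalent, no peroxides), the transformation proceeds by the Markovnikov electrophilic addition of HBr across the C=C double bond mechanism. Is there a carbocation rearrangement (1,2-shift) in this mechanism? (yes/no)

yes

The first-formed carbocation is secondary.
The adjacent isopropyl carbon already bears 2 other carbon substituents and has a hydrogen to migrate; after a 1,2-hydride shift from that carbon the positive charge sits on a tertiary centre.
Tertiary is more stable than secondary, so the shift occurs.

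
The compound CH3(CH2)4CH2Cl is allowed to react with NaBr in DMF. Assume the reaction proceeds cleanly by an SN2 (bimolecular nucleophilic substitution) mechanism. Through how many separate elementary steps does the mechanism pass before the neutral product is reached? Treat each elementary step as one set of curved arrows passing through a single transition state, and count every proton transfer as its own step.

Step 1: Backside attack by Br⁻ on the carbon bearing the chloride: the new C–Br bond forms as the C–Cl bond breaks, with Walden inversion at carbon.
Total: 1 elementary step.

1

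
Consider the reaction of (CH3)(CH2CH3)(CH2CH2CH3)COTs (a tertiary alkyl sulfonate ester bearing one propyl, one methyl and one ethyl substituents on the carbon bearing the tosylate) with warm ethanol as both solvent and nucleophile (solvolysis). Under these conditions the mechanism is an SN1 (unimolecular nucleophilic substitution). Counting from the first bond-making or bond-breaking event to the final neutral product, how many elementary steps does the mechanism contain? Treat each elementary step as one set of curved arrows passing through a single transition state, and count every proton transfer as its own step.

Step 1: Ionisation: the C–O σ-bond cleaves heterolytically; both bonding electrons depart with TsO⁻, leaving a tertiary carbocation at the α-carbon.
(No 1,2-shift: no single shift to an adjacent carbon would give a more stable cation.)
Step 2: A lone pair on the oxygen of CH3CH2OH attacks the carbocation, forming a new C–O σ-bond and an oxonium ion.
Step 3: Deprotonation of the oxonium oxygen by solvent ethanol yields the neutral ether.
Total: 3 elementary steps.

3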